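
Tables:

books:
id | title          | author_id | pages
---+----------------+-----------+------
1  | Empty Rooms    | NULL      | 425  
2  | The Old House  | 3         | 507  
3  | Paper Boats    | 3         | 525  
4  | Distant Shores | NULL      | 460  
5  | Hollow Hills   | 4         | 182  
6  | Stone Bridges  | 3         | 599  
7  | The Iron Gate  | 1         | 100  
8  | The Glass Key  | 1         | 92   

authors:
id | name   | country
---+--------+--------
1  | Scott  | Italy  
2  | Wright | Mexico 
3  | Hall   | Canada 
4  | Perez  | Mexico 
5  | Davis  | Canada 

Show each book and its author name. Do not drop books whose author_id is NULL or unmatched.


LEFT JOIN keeps every row from books (the left table); where author_id has no match in authors, the author columns become NULL. Walk through each book:
  - book 1 (Empty Rooms): author_id=NULL, no match -> kept with NULL
  - book 2 (The Old House): author_id=3 -> matches Hall
  - book 3 (Paper Boats): author_id=3 -> matches Hall
  - book 4 (Distant Shores): author_id=NULL, no match -> kept with NULL
  - book 5 (Hollow Hills): author_id=4 -> matches Perez
  - book 6 (Stone Bridges): author_id=3 -> matches Hall
  - book 7 (The Iron Gate): author_id=1 -> matches Scott
  - book 8 (The Glass Key): author_id=1 -> matches Scott
All 8 rows appear; 2 have NULL author.

SQL:
SELECT a.title, b.name AS author
FROM books a
LEFT JOIN authors b ON a.author_id = b.id

Result:
title          | author
---------------+-------
Empty Rooms    | NULL  
The Old House  | Hall  
Paper Boats    | Hall  
Distant Shores | NULL  
Hollow Hills   | Perez 
Stone Bridges  | Hall  
The Iron Gate  | Scott 
The Glass Key  | Scott 


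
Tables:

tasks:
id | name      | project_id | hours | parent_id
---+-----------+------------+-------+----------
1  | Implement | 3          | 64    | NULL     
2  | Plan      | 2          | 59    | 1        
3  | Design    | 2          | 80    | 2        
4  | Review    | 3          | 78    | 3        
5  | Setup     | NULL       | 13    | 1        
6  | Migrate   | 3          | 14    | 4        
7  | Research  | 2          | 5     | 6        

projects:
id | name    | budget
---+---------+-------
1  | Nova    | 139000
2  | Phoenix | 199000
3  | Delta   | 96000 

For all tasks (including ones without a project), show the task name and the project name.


LEFT JOIN keeps every row from tasks (the left table); where project_id has no match in projects, the project columns become NULL. Walk through each task:
  - task 1 (Implement): project_id=3 -> matches Delta
  - task 2 (Plan): project_id=2 -> matches Phoenix
  - task 3 (Design): project_id=2 -> matches Phoenix
  - task 4 (Review): project_id=3 -> matches Delta
  - task 5 (Setup): project_id=NULL, no match -> kept with NULL
  - task 6 (Migrate): project_id=3 -> matches Delta
  - task 7 (Research): project_id=2 -> matches Phoenix
All 7 rows appear; 1 has NULL project.

SQL:
SELECT a.name, b.name AS project
FROM tasks a
LEFT JOIN projects b ON a.project_id = b.id

Result:
name      | project
----------+--------
Implement | Delta  
Plan      | Phoenix
Design    | Phoenix
Review    | Delta  
Setup     | NULL   
Migrate   | Delta  
Research  | Phoenix


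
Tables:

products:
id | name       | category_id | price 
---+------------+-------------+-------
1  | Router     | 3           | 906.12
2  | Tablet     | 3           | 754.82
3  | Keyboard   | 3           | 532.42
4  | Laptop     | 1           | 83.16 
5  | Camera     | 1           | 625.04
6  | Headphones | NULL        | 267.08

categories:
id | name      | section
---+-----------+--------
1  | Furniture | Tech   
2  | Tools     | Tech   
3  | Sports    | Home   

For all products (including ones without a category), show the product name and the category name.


LEFT JOIN keeps every row from products (the left table); where category_id has no match in categories, the category columns become NULL. Walk through each product:
  - product 1 (Router): category_id=3 -> matches Sports
  - product 2 (Tablet): category_id=3 -> matches Sports
  - product 3 (Keyboard): category_id=3 -> matches Sports
  - product 4 (Laptop): category_id=1 -> matches Furniture
  - product 5 (Camera): category_id=1 -> matches Furniture
  - product 6 (Headphones): category_id=NULL, no match -> kept with NULL
All 6 rows appear; 1 has NULL category.

SQL:
SELECT a.name, b.name AS category
FROM products a
LEFT JOIN categories b ON a.category_id = b.id

Result:
name       | category 
-----------+----------
Router     | Sports   
Tablet     | Sports   
Keyboard   | Sports   
Laptop     | Furniture
Camera     | Furniture
Headphones | NULL     


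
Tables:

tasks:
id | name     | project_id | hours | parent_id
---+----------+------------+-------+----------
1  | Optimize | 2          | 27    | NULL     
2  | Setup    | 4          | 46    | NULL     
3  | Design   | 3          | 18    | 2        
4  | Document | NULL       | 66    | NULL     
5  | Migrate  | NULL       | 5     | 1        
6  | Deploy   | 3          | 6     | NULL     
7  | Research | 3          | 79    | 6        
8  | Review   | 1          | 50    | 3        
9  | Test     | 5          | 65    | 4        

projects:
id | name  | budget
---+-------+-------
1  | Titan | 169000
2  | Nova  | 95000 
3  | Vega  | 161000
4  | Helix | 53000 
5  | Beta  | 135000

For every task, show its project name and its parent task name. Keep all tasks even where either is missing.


Two LEFT JOINs from the same base table tasks: one to projects via project_id, one to tasks itself via parent_id. Both are LEFT so every task is preserved.
Match against projects:
  - task 1 (Optimize): project_id=2 -> matches Nova
  - task 2 (Setup): project_id=4 -> matches Helix
  - task 3 (Design): project_id=3 -> matches Vega
  - task 4 (Document): project_id=NULL, no match -> kept with NULL
  - task 5 (Migrate): project_id=NULL, no match -> kept with NULL
  - task 6 (Deploy): project_id=3 -> matches Vega
  - task 7 (Research): project_id=3 -> matches Vega
  - task 8 (Review): project_id=1 -> matches Titan
  - task 9 (Test): project_id=5 -> matches Beta
Match against tasks (self):
  - task 1 (Optimize): parent_id=NULL -> NULL
  - task 2 (Setup): parent_id=NULL -> NULL
  - task 3 (Design): parent_id=2 -> Setup
  - task 4 (Document): parent_id=NULL -> NULL
  - task 5 (Migrate): parent_id=1 -> Optimize
  - task 6 (Deploy): parent_id=NULL -> NULL
  - task 7 (Research): parent_id=6 -> Deploy
  - task 8 (Review): parent_id=3 -> Design
  - task 9 (Test): parent_id=4 -> Document

SQL:
SELECT a.name, b.name AS project, c.name AS parent
FROM tasks a
LEFT JOIN projects b ON a.project_id = b.id
LEFT JOIN tasks c ON a.parent_id = c.id

Result:
name     | project | parent  
---------+---------+---------
Optimize | Nova    | NULL    
Setup    | Helix   | NULL    
Design   | Vega    | Setup   
Document | NULL    | NULL    
Migrate  | NULL    | Optimize
Deploy   | Vega    | NULL    
Research | Vega    | Deploy  
Review   | Titan   | Design  
Test     | Beta    | Document


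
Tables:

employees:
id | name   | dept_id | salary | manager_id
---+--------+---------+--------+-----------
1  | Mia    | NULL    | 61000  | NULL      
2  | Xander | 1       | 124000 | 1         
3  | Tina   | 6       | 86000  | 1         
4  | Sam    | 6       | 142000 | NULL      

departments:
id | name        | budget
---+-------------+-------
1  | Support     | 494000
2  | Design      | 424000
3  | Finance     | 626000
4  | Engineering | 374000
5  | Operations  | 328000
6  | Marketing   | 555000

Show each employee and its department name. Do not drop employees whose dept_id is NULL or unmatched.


LEFT JOIN keeps every row from employees (the left table); where dept_id has no match in departments, the department columns become NULL. Walk through each employee:
  - employee 1 (Mia): dept_id=NULL, no match -> kept with NULL
  - employee 2 (Xander): dept_id=1 -> matches Support
  - employee 3 (Tina): dept_id=6 -> matches Marketing
  - employee 4 (Sam): dept_id=6 -> matches Marketing
All 4 rows appear; 1 has NULL department.

SQL:
SELECT a.name, b.name AS department
FROM employees a
LEFT JOIN departments b ON a.dept_id = b.id

Result:
name   | department
-------+-----------
Mia    | NULL      
Xander | Support   
Tina   | Marketing 
Sam    | Marketing 


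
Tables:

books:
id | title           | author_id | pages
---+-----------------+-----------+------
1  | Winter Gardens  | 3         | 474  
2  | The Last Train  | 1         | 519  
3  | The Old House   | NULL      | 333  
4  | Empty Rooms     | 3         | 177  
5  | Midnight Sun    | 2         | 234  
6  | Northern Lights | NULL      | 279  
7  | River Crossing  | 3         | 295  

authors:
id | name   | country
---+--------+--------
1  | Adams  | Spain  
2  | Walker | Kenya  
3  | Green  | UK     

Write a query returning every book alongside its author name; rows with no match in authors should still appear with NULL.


LEFT JOIN keeps every row from books (the left table); where author_id has no match in authors, the author columns become NULL. Walk through each book:
  - book 1 (Winter Gardens): author_id=3 -> matches Green
  - book 2 (The Last Train): author_id=1 -> matches Adams
  - book 3 (The Old House): author_id=NULL, no match -> kept with NULL
  - book 4 (Empty Rooms): author_id=3 -> matches Green
  - book 5 (Midnight Sun): author_id=2 -> matches Walker
  - book 6 (Northern Lights): author_id=NULL, no match -> kept with NULL
  - book 7 (River Crossing): author_id=3 -> matches Green
All 7 rows appear; 2 have NULL author.

SQL:
SELECT a.title, b.name AS author
FROM books a
LEFT JOIN authors b ON a.author_id = b.id

Result:
title           | author
----------------+-------
Winter Gardens  | Green 
The Last Train  | Adams 
The Old House   | NULL  
Empty Rooms     | Green 
Midnight Sun    | Walker
Northern Lights | NULL  
River Crossing  | Green 


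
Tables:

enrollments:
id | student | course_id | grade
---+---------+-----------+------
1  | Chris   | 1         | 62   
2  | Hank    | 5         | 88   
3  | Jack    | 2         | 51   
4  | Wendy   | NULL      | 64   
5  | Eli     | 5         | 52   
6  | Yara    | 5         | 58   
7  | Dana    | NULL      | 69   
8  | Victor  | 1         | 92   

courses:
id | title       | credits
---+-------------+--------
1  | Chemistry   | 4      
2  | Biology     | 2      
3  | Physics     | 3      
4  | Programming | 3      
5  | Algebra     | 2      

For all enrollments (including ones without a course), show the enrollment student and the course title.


LEFT JOIN keeps every row from enrollments (the left table); where course_id has no match in courses, the course columns become NULL. Walk through each enrollment:
  - enrollment 1 (Chris): course_id=1 -> matches Chemistry
  - enrollment 2 (Hank): course_id=5 -> matches Algebra
  - enrollment 3 (Jack): course_id=2 -> matches Biology
  - enrollment 4 (Wendy): course_id=NULL, no match -> kept with NULL
  - enrollment 5 (Eli): course_id=5 -> matches Algebra
  - enrollment 6 (Yara): course_id=5 -> matches Algebra
  - enrollment 7 (Dana): course_id=NULL, no match -> kept with NULL
  - enrollment 8 (Victor): course_id=1 -> matches Chemistry
All 8 rows appear; 2 have NULL course.

SQL:
SELECT a.student, b.title AS course
FROM enrollments a
LEFT JOIN courses b ON a.course_id = b.id

Result:
student | course   
--------+----------
Chris   | Chemistry
Hank    | Algebra  
Jack    | Biology  
Wendy   | NULL     
Eli     | Algebra  
Yara    | Algebra  
Dana    | NULL     
Victor  | Chemistry


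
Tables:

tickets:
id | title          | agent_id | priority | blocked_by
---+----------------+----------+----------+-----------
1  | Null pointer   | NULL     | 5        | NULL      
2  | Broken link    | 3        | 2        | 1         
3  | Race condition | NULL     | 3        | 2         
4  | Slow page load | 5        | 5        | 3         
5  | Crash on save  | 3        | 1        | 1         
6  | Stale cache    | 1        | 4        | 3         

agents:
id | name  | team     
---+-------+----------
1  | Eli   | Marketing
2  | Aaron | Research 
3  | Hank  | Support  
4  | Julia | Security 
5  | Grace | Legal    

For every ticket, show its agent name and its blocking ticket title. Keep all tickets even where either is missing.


Two LEFT JOINs from the same base table tickets: one to agents via agent_id, one to tickets itself via blocked_by. Both are LEFT so every ticket is preserved.
Match against agents:
  - ticket 1 (Null pointer): agent_id=NULL, no match -> kept with NULL
  - ticket 2 (Broken link): agent_id=3 -> matches Hank
  - ticket 3 (Race condition): agent_id=NULL, no match -> kept with NULL
  - ticket 4 (Slow page load): agent_id=5 -> matches Grace
  - ticket 5 (Crash on save): agent_id=3 -> matches Hank
  - ticket 6 (Stale cache): agent_id=1 -> matches Eli
Match against tickets (self):
  - ticket 1 (Null pointer): blocked_by=NULL -> NULL
  - ticket 2 (Broken link): blocked_by=1 -> Null pointer
  - ticket 3 (Race condition): blocked_by=2 -> Broken link
  - ticket 4 (Slow page load): blocked_by=3 -> Race condition
  - ticket 5 (Crash on save): blocked_by=1 -> Null pointer
  - ticket 6 (Stale cache): blocked_by=3 -> Race condition

SQL:
SELECT a.title, b.name AS agent, c.title AS blocked_by
FROM tickets a
LEFT JOIN agents b ON a.agent_id = b.id
LEFT JOIN tickets c ON a.blocked_by = c.id

Result:
title          | agent | blocked_by    
---------------+-------+---------------
Null pointer   | NULL  | NULL          
Broken link    | Hank  | Null pointer  
Race condition | NULL  | Broken link   
Slow page load | Grace | Race condition
Crash on save  | Hank  | Null pointer  
Stale cache    | Eli   | Race condition


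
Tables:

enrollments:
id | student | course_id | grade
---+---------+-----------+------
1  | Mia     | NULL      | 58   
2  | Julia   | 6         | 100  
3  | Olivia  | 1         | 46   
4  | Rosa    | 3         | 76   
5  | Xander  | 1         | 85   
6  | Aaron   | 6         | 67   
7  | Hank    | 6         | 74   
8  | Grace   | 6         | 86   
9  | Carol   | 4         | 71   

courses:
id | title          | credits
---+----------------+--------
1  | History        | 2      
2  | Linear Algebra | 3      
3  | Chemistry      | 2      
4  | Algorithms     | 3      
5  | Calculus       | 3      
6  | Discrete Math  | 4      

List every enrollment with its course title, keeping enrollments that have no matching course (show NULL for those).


LEFT JOIN keeps every row from enrollments (the left table); where course_id has no match in courses, the course columns become NULL. Walk through each enrollment:
  - enrollment 1 (Mia): course_id=NULL, no match -> kept with NULL
  - enrollment 2 (Julia): course_id=6 -> matches Discrete Math
  - enrollment 3 (Olivia): course_id=1 -> matches History
  - enrollment 4 (Rosa): course_id=3 -> matches Chemistry
  - enrollment 5 (Xander): course_id=1 -> matches History
  - enrollment 6 (Aaron): course_id=6 -> matches Discrete Math
  - enrollment 7 (Hank): course_id=6 -> matches Discrete Math
  - enrollment 8 (Grace): course_id=6 -> matches Discrete Math
  - enrollment 9 (Carol): course_id=4 -> matches Algorithms
All 9 rows appear; 1 has NULL course.

SQL:
SELECT a.student, b.title AS course
FROM enrollments a
LEFT JOIN courses b ON a.course_id = b.id

Result:
student | course       
--------+--------------
Mia     | NULL         
Julia   | Discrete Math
Olivia  | History      
Rosa    | Chemistry    
Xander  | History      
Aaron   | Discrete Math
Hank    | Discrete Math
Grace   | Discrete Math
Carol   | Algorithms   


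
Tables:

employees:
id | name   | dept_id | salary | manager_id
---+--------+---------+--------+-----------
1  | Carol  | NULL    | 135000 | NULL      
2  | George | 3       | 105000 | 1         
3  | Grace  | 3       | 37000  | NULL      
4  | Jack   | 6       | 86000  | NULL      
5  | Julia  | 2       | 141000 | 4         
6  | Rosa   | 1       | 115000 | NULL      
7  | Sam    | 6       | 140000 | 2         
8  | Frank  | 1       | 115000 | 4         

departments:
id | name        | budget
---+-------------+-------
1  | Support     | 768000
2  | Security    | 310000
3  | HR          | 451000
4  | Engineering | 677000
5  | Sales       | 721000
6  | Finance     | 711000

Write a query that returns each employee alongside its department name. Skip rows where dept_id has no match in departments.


INNER JOIN keeps only employees rows whose dept_id matches an id in departments. Walk through each employee:
  - employee 1 (Carol): dept_id=NULL, no match -> dropped
  - employee 2 (George): dept_id=3 -> matches HR
  - employee 3 (Grace): dept_id=3 -> matches HR
  - employee 4 (Jack): dept_id=6 -> matches Finance
  - employee 5 (Julia): dept_id=2 -> matches Security
  - employee 6 (Rosa): dept_id=1 -> matches Support
  - employee 7 (Sam): dept_id=6 -> matches Finance
  - employee 8 (Frank): dept_id=1 -> matches Support
So 1 of 8 rows is dropped.

SQL:
SELECT a.name, b.name AS department
FROM employees a
INNER JOIN departments b ON a.dept_id = b.id

Result:
name   | department
-------+-----------
George | HR        
Grace  | HR        
Jack   | Finance   
Julia  | Security  
Rosa   | Support   
Sam    | Finance   
Frank  | Support   


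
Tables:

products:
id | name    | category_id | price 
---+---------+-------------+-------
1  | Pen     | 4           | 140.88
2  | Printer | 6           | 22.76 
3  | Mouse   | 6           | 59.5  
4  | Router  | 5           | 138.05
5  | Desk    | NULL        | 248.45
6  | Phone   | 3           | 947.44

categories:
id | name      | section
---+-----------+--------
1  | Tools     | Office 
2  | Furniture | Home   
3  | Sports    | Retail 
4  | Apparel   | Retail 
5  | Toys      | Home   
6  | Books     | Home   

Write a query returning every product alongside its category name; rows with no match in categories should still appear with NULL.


LEFT JOIN keeps every row from products (the left table); where category_id has no match in categories, the category columns become NULL. Walk through each product:
  - product 1 (Pen): category_id=4 -> matches Apparel
  - product 2 (Printer): category_id=6 -> matches Books
  - product 3 (Mouse): category_id=6 -> matches Books
  - product 4 (Router): category_id=5 -> matches Toys
  - product 5 (Desk): category_id=NULL, no match -> kept with NULL
  - product 6 (Phone): category_id=3 -> matches Sports
All 6 rows appear; 1 has NULL category.

SQL:
SELECT a.name, b.name AS category
FROM products a
LEFT JOIN categories b ON a.category_id = b.id

Result:
name    | category
--------+---------
Pen     | Apparel 
Printer | Books   
Mouse   | Books   
Router  | Toys    
Desk    | NULL    
Phone   | Sports  


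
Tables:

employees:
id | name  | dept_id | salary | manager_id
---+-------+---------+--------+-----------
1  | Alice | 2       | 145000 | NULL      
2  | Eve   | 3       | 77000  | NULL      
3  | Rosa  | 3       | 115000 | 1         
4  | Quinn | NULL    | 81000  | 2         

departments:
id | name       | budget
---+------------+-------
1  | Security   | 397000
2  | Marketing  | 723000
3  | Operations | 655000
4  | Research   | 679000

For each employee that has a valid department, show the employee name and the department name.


INNER JOIN keeps only employees rows whose dept_id matches an id in departments. Walk through each employee:
  - employee 1 (Alice): dept_id=2 -> matches Marketing
  - employee 2 (Eve): dept_id=3 -> matches Operations
  - employee 3 (Rosa): dept_id=3 -> matches Operations
  - employee 4 (Quinn): dept_id=NULL, no match -> dropped
So 1 of 4 rows is dropped.

SQL:
SELECT a.name, b.name AS department
FROM employees a
INNER JOIN departments b ON a.dept_id = b.id

Result:
name  | department
------+-----------
Alice | Marketing 
Eve   | Operations
Rosa  | Operations


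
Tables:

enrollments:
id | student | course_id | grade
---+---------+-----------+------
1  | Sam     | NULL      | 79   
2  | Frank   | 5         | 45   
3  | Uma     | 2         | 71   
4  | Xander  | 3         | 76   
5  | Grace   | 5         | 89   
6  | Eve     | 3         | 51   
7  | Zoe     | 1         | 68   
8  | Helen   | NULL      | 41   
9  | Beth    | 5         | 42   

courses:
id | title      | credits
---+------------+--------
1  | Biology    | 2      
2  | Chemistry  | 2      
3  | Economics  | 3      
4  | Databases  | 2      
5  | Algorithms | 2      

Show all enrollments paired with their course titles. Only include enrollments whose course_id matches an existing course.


INNER JOIN keeps only enrollments rows whose course_id matches an id in courses. Walk through each enrollment:
  - enrollment 1 (Sam): course_id=NULL, no match -> dropped
  - enrollment 2 (Frank): course_id=5 -> matches Algorithms
  - enrollment 3 (Uma): course_id=2 -> matches Chemistry
  - enrollment 4 (Xander): course_id=3 -> matches Economics
  - enrollment 5 (Grace): course_id=5 -> matches Algorithms
  - enrollment 6 (Eve): course_id=3 -> matches Economics
  - enrollment 7 (Zoe): course_id=1 -> matches Biology
  - enrollment 8 (Helen): course_id=NULL, no match -> dropped
  - enrollment 9 (Beth): course_id=5 -> matches Algorithms
So 2 of 9 rows are dropped.

SQL:
SELECT a.student, b.title AS course
FROM enrollments a
INNER JOIN courses b ON a.course_id = b.id

Result:
student | course    
--------+-----------
Frank   | Algorithms
Uma     | Chemistry 
Xander  | Economics 
Grace   | Algorithms
Eve     | Economics 
Zoe     | Biology   
Beth    | Algorithms


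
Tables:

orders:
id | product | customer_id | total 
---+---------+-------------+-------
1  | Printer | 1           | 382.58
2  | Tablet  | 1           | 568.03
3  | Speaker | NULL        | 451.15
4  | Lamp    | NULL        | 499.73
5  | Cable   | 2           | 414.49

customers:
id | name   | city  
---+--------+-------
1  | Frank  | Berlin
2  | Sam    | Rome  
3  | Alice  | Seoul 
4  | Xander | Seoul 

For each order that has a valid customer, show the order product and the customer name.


INNER JOIN keeps only orders rows whose customer_id matches an id in customers. Walk through each order:
  - order 1 (Printer): customer_id=1 -> matches Frank
  - order 2 (Tablet): customer_id=1 -> matches Frank
  - order 3 (Speaker): customer_id=NULL, no match -> dropped
  - order 4 (Lamp): customer_id=NULL, no match -> dropped
  - order 5 (Cable): customer_id=2 -> matches Sam
So 2 of 5 rows are dropped.

SQL:
SELECT a.product, b.name AS customer
FROM orders a
INNER JOIN customers b ON a.customer_id = b.id

Result:
product | customer
--------+---------
Printer | Frank   
Tablet  | Frank   
Cable   | Sam     


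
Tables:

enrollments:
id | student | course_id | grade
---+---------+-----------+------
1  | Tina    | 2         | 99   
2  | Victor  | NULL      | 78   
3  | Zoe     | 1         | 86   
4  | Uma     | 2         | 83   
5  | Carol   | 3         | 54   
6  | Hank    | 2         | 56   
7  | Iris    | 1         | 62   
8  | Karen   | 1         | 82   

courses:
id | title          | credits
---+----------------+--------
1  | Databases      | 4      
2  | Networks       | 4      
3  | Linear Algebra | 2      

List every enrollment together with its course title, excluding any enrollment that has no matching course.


INNER JOIN keeps only enrollments rows whose course_id matches an id in courses. Walk through each enrollment:
  - enrollment 1 (Tina): course_id=2 -> matches Networks
  - enrollment 2 (Victor): course_id=NULL, no match -> dropped
  - enrollment 3 (Zoe): course_id=1 -> matches Databases
  - enrollment 4 (Uma): course_id=2 -> matches Networks
  - enrollment 5 (Carol): course_id=3 -> matches Linear Algebra
  - enrollment 6 (Hank): course_id=2 -> matches Networks
  - enrollment 7 (Iris): course_id=1 -> matches Databases
  - enrollment 8 (Karen): course_id=1 -> matches Databases
So 1 of 8 rows is dropped.

SQL:
SELECT a.student, b.title AS course
FROM enrollments a
INNER JOIN courses b ON a.course_id = b.id

Result:
student | course        
--------+---------------
Tina    | Networks      
Zoe     | Databases     
Uma     | Networks      
Carol   | Linear Algebra
Hank    | Networks      
Iris    | Databases     
Karen   | Databases     


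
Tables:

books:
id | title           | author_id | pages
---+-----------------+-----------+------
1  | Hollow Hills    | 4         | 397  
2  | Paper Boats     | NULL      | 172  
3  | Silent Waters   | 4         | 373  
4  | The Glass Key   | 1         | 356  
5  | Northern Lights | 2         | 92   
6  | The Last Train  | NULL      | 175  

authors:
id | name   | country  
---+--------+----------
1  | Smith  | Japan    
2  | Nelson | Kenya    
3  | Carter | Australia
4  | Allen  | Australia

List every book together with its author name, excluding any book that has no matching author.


INNER JOIN keeps only books rows whose author_id matches an id in authors. Walk through each book:
  - book 1 (Hollow Hills): author_id=4 -> matches Allen
  - book 2 (Paper Boats): author_id=NULL, no match -> dropped
  - book 3 (Silent Waters): author_id=4 -> matches Allen
  - book 4 (The Glass Key): author_id=1 -> matches Smith
  - book 5 (Northern Lights): author_id=2 -> matches Nelson
  - book 6 (The Last Train): author_id=NULL, no match -> dropped
So 2 of 6 rows are dropped.

SQL:
SELECT a.title, b.name AS author
FROM books a
INNER JOIN authors b ON a.author_id = b.id

Result:
title           | author
----------------+-------
Hollow Hills    | Allen 
Silent Waters   | Allen 
The Glass Key   | Smith 
Northern Lights | Nelson


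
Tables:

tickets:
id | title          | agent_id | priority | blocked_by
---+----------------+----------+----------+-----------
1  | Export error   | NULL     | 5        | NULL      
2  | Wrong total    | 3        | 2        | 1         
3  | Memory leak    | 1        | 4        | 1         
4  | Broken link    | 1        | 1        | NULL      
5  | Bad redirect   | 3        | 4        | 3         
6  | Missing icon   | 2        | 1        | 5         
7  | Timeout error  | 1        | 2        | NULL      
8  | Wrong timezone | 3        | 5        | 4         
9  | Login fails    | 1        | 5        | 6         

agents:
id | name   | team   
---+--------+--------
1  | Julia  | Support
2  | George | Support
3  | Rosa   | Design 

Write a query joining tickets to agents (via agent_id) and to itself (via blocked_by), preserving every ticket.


Two LEFT JOINs from the same base table tickets: one to agents via agent_id, one to tickets itself via blocked_by. Both are LEFT so every ticket is preserved.
Match against agents:
  - ticket 1 (Export error): agent_id=NULL, no match -> kept with NULL
  - ticket 2 (Wrong total): agent_id=3 -> matches Rosa
  - ticket 3 (Memory leak): agent_id=1 -> matches Julia
  - ticket 4 (Broken link): agent_id=1 -> matches Julia
  - ticket 5 (Bad redirect): agent_id=3 -> matches Rosa
  - ticket 6 (Missing icon): agent_id=2 -> matches George
  - ticket 7 (Timeout error): agent_id=1 -> matches Julia
  - ticket 8 (Wrong timezone): agent_id=3 -> matches Rosa
  - ticket 9 (Login fails): agent_id=1 -> matches Julia
Match against tickets (self):
  - ticket 1 (Export error): blocked_by=NULL -> NULL
  - ticket 2 (Wrong total): blocked_by=1 -> Export error
  - ticket 3 (Memory leak): blocked_by=1 -> Export error
  - ticket 4 (Broken link): blocked_by=NULL -> NULL
  - ticket 5 (Bad redirect): blocked_by=3 -> Memory leak
  - ticket 6 (Missing icon): blocked_by=5 -> Bad redirect
  - ticket 7 (Timeout error): blocked_by=NULL -> NULL
  - ticket 8 (Wrong timezone): blocked_by=4 -> Broken link
  - ticket 9 (Login fails): blocked_by=6 -> Missing icon

SQL:
SELECT a.title, b.name AS agent, c.title AS blocked_by
FROM tickets a
LEFT JOIN agents b ON a.agent_id = b.id
LEFT JOIN tickets c ON a.blocked_by = c.id

Result:
title          | agent  | blocked_by  
---------------+--------+-------------
Export error   | NULL   | NULL        
Wrong total    | Rosa   | Export error
Memory leak    | Julia  | Export error
Broken link    | Julia  | NULL        
Bad redirect   | Rosa   | Memory leak 
Missing icon   | George | Bad redirect
Timeout error  | Julia  | NULL        
Wrong timezone | Rosa   | Broken link 
Login fails    | Julia  | Missing icon


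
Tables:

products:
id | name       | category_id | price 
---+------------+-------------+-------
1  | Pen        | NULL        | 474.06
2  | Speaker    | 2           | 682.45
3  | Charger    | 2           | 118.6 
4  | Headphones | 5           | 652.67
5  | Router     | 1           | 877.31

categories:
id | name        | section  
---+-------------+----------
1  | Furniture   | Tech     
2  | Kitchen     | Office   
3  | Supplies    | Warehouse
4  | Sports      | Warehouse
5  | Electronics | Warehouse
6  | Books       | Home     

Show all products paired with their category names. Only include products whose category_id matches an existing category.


INNER JOIN keeps only products rows whose category_id matches an id in categories. Walk through each product:
  - product 1 (Pen): category_id=NULL, no match -> dropped
  - product 2 (Speaker): category_id=2 -> matches Kitchen
  - product 3 (Charger): category_id=2 -> matches Kitchen
  - product 4 (Headphones): category_id=5 -> matches Electronics
  - product 5 (Router): category_id=1 -> matches Furniture
So 1 of 5 rows is dropped.

SQL:
SELECT a.name, b.name AS category
FROM products a
INNER JOIN categories b ON a.category_id = b.id

Result:
name       | category   
-----------+------------
Speaker    | Kitchen    
Charger    | Kitchen    
Headphones | Electronics
Router     | Furniture  


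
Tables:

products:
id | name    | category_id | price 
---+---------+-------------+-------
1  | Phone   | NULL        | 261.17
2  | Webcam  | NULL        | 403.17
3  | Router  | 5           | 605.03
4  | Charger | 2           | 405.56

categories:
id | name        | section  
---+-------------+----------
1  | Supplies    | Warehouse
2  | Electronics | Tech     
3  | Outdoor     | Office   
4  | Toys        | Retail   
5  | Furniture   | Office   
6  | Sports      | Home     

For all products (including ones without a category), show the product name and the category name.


LEFT JOIN keeps every row from products (the left table); where category_id has no match in categories, the category columns become NULL. Walk through each product:
  - product 1 (Phone): category_id=NULL, no match -> kept with NULL
  - product 2 (Webcam): category_id=NULL, no match -> kept with NULL
  - product 3 (Router): category_id=5 -> matches Furniture
  - product 4 (Charger): category_id=2 -> matches Electronics
All 4 rows appear; 2 have NULL category.

SQL:
SELECT a.name, b.name AS category
FROM products a
LEFT JOIN categories b ON a.category_id = b.id

Result:
name    | category   
--------+------------
Phone   | NULL       
Webcam  | NULL       
Router  | Furniture  
Charger | Electronics


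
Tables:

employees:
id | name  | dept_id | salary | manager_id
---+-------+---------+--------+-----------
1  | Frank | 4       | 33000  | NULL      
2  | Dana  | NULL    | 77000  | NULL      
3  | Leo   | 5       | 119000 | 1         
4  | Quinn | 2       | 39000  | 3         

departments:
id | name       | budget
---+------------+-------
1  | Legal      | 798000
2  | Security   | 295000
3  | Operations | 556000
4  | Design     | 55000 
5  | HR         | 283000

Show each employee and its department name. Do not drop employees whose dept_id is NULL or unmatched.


LEFT JOIN keeps every row from employees (the left table); where dept_id has no match in departments, the department columns become NULL. Walk through each employee:
  - employee 1 (Frank): dept_id=4 -> matches Design
  - employee 2 (Dana): dept_id=NULL, no match -> kept with NULL
  - employee 3 (Leo): dept_id=5 -> matches HR
  - employee 4 (Quinn): dept_id=2 -> matches Security
All 4 rows appear; 1 has NULL department.

SQL:
SELECT a.name, b.name AS department
FROM employees a
LEFT JOIN departments b ON a.dept_id = b.id

Result:
name  | department
------+-----------
Frank | Design    
Dana  | NULL      
Leo   | HR        
Quinn | Security  


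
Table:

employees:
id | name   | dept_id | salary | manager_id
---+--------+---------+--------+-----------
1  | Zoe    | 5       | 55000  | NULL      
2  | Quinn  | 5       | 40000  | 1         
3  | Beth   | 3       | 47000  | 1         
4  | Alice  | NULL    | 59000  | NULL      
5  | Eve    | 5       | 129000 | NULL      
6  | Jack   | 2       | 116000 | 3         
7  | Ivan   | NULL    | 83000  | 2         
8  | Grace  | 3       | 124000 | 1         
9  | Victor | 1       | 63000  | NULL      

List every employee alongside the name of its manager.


This is a self-join: employees is joined to a second copy of itself, matching each row's manager_id to another row's id. Use LEFT JOIN so rows with manager_id=NULL are kept.
  - employee 1 (Zoe): manager_id=NULL -> NULL
  - employee 2 (Quinn): manager_id=1 -> Zoe
  - employee 3 (Beth): manager_id=1 -> Zoe
  - employee 4 (Alice): manager_id=NULL -> NULL
  - employee 5 (Eve): manager_id=NULL -> NULL
  - employee 6 (Jack): manager_id=3 -> Beth
  - employee 7 (Ivan): manager_id=2 -> Quinn
  - employee 8 (Grace): manager_id=1 -> Zoe
  - employee 9 (Victor): manager_id=NULL -> NULL

SQL:
SELECT a.name AS item, b.name AS manager
FROM employees a
LEFT JOIN employees b ON a.manager_id = b.id

Result:
item   | manager
-------+--------
Zoe    | NULL   
Quinn  | Zoe    
Beth   | Zoe    
Alice  | NULL   
Eve    | NULL   
Jack   | Beth   
Ivan   | Quinn  
Grace  | Zoe    
Victor | NULL   


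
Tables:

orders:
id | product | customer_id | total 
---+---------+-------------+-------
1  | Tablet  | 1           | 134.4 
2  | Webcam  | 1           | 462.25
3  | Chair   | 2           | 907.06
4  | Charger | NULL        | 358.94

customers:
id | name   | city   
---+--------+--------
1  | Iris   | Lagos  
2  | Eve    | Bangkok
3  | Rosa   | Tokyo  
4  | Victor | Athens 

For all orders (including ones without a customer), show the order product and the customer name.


LEFT JOIN keeps every row from orders (the left table); where customer_id has no match in customers, the customer columns become NULL. Walk through each order:
  - order 1 (Tablet): customer_id=1 -> matches Iris
  - order 2 (Webcam): customer_id=1 -> matches Iris
  - order 3 (Chair): customer_id=2 -> matches Eve
  - order 4 (Charger): customer_id=NULL, no match -> kept with NULL
All 4 rows appear; 1 has NULL customer.

SQL:
SELECT a.product, b.name AS customer
FROM orders a
LEFT JOIN customers b ON a.customer_id = b.id

Result:
product | customer
--------+---------
Tablet  | Iris    
Webcam  | Iris    
Chair   | Eve     
Charger | NULL    


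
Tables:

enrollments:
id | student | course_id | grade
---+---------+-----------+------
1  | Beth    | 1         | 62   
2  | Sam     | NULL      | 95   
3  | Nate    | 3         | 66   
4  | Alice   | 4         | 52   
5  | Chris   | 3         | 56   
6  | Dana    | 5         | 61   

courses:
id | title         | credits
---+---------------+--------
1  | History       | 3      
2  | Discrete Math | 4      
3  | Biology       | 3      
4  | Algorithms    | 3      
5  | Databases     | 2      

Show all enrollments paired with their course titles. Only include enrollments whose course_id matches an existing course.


INNER JOIN keeps only enrollments rows whose course_id matches an id in courses. Walk through each enrollment:
  - enrollment 1 (Beth): course_id=1 -> matches History
  - enrollment 2 (Sam): course_id=NULL, no match -> dropped
  - enrollment 3 (Nate): course_id=3 -> matches Biology
  - enrollment 4 (Alice): course_id=4 -> matches Algorithms
  - enrollment 5 (Chris): course_id=3 -> matches Biology
  - enrollment 6 (Dana): course_id=5 -> matches Databases
So 1 of 6 rows is dropped.

SQL:
SELECT a.student, b.title AS course
FROM enrollments a
INNER JOIN courses b ON a.course_id = b.id

Result:
student | course    
--------+-----------
Beth    | History   
Nate    | Biology   
Alice   | Algorithms
Chris   | Biology   
Dana    | Databases 


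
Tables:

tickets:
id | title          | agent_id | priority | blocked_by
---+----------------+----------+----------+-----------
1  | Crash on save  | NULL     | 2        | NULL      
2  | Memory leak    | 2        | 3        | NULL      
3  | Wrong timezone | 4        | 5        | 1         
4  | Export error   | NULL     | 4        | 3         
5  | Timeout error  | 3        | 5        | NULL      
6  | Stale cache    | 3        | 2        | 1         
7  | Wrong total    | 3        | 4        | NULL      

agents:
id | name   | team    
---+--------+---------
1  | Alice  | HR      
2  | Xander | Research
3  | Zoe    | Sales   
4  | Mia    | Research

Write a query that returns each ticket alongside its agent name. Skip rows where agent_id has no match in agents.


INNER JOIN keeps only tickets rows whose agent_id matches an id in agents. Walk through each ticket:
  - ticket 1 (Crash on save): agent_id=NULL, no match -> dropped
  - ticket 2 (Memory leak): agent_id=2 -> matches Xander
  - ticket 3 (Wrong timezone): agent_id=4 -> matches Mia
  - ticket 4 (Export error): agent_id=NULL, no match -> dropped
  - ticket 5 (Timeout error): agent_id=3 -> matches Zoe
  - ticket 6 (Stale cache): agent_id=3 -> matches Zoe
  - ticket 7 (Wrong total): agent_id=3 -> matches Zoe
So 2 of 7 rows are dropped.

SQL:
SELECT a.title, b.name AS agent
FROM tickets a
INNER JOIN agents b ON a.agent_id = b.id

Result:
title          | agent 
---------------+-------
Memory leak    | Xander
Wrong timezone | Mia   
Timeout error  | Zoe   
Stale cache    | Zoe   
Wrong total    | Zoe   


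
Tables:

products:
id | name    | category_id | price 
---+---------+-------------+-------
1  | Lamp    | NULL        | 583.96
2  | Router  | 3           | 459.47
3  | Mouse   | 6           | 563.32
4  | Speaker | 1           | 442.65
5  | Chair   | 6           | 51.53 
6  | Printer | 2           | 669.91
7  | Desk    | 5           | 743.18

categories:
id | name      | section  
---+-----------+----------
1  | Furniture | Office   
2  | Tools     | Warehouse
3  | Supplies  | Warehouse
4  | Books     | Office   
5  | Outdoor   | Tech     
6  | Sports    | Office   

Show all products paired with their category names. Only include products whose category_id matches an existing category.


INNER JOIN keeps only products rows whose category_id matches an id in categories. Walk through each product:
  - product 1 (Lamp): category_id=NULL, no match -> dropped
  - product 2 (Router): category_id=3 -> matches Supplies
  - product 3 (Mouse): category_id=6 -> matches Sports
  - product 4 (Speaker): category_id=1 -> matches Furniture
  - product 5 (Chair): category_id=6 -> matches Sports
  - product 6 (Printer): category_id=2 -> matches Tools
  - product 7 (Desk): category_id=5 -> matches Outdoor
So 1 of 7 rows is dropped.

SQL:
SELECT a.name, b.name AS category
FROM products a
INNER JOIN categories b ON a.category_id = b.id

Result:
name    | category 
--------+----------
Router  | Supplies 
Mouse   | Sports   
Speaker | Furniture
Chair   | Sports   
Printer | Tools    
Desk    | Outdoor  


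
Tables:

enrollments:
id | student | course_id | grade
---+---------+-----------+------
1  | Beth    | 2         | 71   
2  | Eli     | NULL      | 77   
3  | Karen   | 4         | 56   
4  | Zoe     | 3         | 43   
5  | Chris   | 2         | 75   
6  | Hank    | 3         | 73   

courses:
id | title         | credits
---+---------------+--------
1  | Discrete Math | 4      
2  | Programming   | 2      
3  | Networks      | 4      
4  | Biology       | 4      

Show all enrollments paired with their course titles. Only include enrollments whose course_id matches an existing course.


INNER JOIN keeps only enrollments rows whose course_id matches an id in courses. Walk through each enrollment:
  - enrollment 1 (Beth): course_id=2 -> matches Programming
  - enrollment 2 (Eli): course_id=NULL, no match -> dropped
  - enrollment 3 (Karen): course_id=4 -> matches Biology
  - enrollment 4 (Zoe): course_id=3 -> matches Networks
  - enrollment 5 (Chris): course_id=2 -> matches Programming
  - enrollment 6 (Hank): course_id=3 -> matches Networks
So 1 of 6 rows is dropped.

SQL:
SELECT a.student, b.title AS course
FROM enrollments a
INNER JOIN courses b ON a.course_id = b.id

Result:
student | course     
--------+------------
Beth    | Programming
Karen   | Biology    
Zoe     | Networks   
Chris   | Programming
Hank    | Networks   


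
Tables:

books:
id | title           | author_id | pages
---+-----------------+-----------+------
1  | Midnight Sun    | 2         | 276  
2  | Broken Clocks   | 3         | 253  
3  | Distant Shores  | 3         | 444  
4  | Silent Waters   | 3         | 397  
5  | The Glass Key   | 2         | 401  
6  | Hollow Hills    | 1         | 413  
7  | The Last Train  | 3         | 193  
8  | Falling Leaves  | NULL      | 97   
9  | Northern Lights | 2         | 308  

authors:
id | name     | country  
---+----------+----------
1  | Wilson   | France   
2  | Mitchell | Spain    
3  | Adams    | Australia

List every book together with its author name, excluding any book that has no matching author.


INNER JOIN keeps only books rows whose author_id matches an id in authors. Walk through each book:
  - book 1 (Midnight Sun): author_id=2 -> matches Mitchell
  - book 2 (Broken Clocks): author_id=3 -> matches Adams
  - book 3 (Distant Shores): author_id=3 -> matches Adams
  - book 4 (Silent Waters): author_id=3 -> matches Adams
  - book 5 (The Glass Key): author_id=2 -> matches Mitchell
  - book 6 (Hollow Hills): author_id=1 -> matches Wilson
  - book 7 (The Last Train): author_id=3 -> matches Adams
  - book 8 (Falling Leaves): author_id=NULL, no match -> dropped
  - book 9 (Northern Lights): author_id=2 -> matches Mitchell
So 1 of 9 rows is dropped.

SQL:
SELECT a.title, b.name AS author
FROM books a
INNER JOIN authors b ON a.author_id = b.id

Result:
title           | author  
----------------+---------
Midnight Sun    | Mitchell
Broken Clocks   | Adams   
Distant Shores  | Adams   
Silent Waters   | Adams   
The Glass Key   | Mitchell
Hollow Hills    | Wilson  
The Last Train  | Adams   
Northern Lights | Mitchell
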